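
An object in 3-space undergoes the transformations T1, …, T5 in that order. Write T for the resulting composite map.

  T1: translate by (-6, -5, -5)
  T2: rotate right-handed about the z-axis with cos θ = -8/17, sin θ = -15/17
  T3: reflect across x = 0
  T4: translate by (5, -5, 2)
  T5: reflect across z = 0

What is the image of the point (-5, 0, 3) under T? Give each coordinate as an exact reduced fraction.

T(p) = (72/17, 120/17, 0)

T1 translate by (-6, -5, -5): (-5, 0, 3) → (-11, -5, -2)
T2 rotate right-handed about the z-axis with cos θ = -8/17, sin θ = -15/17: (-11, -5, -2) → (13/17, 205/17, -2)
T3 reflect across x = 0: (13/17, 205/17, -2) → (-13/17, 205/17, -2)
T4 translate by (5, -5, 2): (-13/17, 205/17, -2) → (72/17, 120/17, 0)
T5 reflect across z = 0: (72/17, 120/17, 0) → (72/17, 120/17, 0)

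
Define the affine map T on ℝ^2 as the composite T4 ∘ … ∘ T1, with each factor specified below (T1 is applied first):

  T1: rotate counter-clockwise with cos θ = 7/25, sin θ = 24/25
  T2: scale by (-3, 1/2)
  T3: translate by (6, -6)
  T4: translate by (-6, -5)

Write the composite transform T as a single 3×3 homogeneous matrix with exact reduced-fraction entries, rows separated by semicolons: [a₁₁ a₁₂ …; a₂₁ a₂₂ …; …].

T1 = [7/25 -24/25 0; 24/25 7/25 0; 0 0 1]
T2·T1 = [-21/25 72/25 0; 12/25 7/50 0; 0 0 1]
T3·…·T1 = [-21/25 72/25 6; 12/25 7/50 -6; 0 0 1]
T4·…·T1 = [-21/25 72/25 0; 12/25 7/50 -11; 0 0 1]

T = [-21/25 72/25 0; 12/25 7/50 -11; 0 0 1]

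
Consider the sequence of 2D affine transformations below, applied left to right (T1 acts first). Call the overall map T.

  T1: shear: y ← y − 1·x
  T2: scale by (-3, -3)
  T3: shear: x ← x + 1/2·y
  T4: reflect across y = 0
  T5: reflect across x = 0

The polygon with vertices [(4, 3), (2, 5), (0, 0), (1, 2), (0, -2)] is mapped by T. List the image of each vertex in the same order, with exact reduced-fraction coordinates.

image vertices: (21/2, -3), (21/2, 9), (0, 0), (9/2, 3), (-3, -6)

T1 shear: y ← y − 1·x: (4, 3) → (4, -1); (2, 5) → (2, 3); (0, 0) → (0, 0); (1, 2) → (1, 1); (0, -2) → (0, -2)
T2 scale by (-3, -3): (4, -1) → (-12, 3); (2, 3) → (-6, -9); (0, 0) → (0, 0); (1, 1) → (-3, -3); (0, -2) → (0, 6)
T3 shear: x ← x + 1/2·y: (-12, 3) → (-21/2, 3); (-6, -9) → (-21/2, -9); (0, 0) → (0, 0); (-3, -3) → (-9/2, -3); (0, 6) → (3, 6)
T4 reflect across y = 0: (-21/2, 3) → (-21/2, -3); (-21/2, -9) → (-21/2, 9); (0, 0) → (0, 0); (-9/2, -3) → (-9/2, 3); (3, 6) → (3, -6)
T5 reflect across x = 0: (-21/2, -3) → (21/2, -3); (-21/2, 9) → (21/2, 9); (0, 0) → (0, 0); (-9/2, 3) → (9/2, 3); (3, -6) → (-3, -6)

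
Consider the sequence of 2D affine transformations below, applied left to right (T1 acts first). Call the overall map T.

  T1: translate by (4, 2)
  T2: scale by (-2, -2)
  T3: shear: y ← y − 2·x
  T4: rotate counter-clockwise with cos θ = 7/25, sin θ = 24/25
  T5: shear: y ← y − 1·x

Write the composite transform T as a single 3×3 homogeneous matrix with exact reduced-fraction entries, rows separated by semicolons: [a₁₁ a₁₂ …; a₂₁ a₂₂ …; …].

T = [-22/5 48/25 -344/25; 18/5 -62/25 236/25; 0 0 1]

T1 = [1 0 4; 0 1 2; 0 0 1]
T2·T1 = [-2 0 -8; 0 -2 -4; 0 0 1]
T3·…·T1 = [-2 0 -8; 4 -2 12; 0 0 1]
T4·…·T1 = [-22/5 48/25 -344/25; -4/5 -14/25 -108/25; 0 0 1]
T5·…·T1 = [-22/5 48/25 -344/25; 18/5 -62/25 236/25; 0 0 1]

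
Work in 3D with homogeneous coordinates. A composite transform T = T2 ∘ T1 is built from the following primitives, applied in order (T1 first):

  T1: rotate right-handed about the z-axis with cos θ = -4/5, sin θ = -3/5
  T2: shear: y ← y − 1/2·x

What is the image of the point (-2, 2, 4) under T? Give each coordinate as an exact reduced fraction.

T(p) = (14/5, -9/5, 4)

T1 rotate right-handed about the z-axis with cos θ = -4/5, sin θ = -3/5: (-2, 2, 4) → (14/5, -2/5, 4)
T2 shear: y ← y − 1/2·x: (14/5, -2/5, 4) → (14/5, -9/5, 4)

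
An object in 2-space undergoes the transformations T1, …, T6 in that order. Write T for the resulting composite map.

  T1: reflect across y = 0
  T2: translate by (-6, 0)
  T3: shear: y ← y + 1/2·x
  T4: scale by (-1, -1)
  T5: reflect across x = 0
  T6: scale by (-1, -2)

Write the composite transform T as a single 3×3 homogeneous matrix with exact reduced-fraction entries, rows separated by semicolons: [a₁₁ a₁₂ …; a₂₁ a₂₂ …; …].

T = [-1 0 6; 1 -2 -6; 0 0 1]

T1 = [1 0 0; 0 -1 0; 0 0 1]
T2·T1 = [1 0 -6; 0 -1 0; 0 0 1]
T3·…·T1 = [1 0 -6; 1/2 -1 -3; 0 0 1]
T4·…·T1 = [-1 0 6; -1/2 1 3; 0 0 1]
T5·…·T1 = [1 0 -6; -1/2 1 3; 0 0 1]
T6·…·T1 = [-1 0 6; 1 -2 -6; 0 0 1]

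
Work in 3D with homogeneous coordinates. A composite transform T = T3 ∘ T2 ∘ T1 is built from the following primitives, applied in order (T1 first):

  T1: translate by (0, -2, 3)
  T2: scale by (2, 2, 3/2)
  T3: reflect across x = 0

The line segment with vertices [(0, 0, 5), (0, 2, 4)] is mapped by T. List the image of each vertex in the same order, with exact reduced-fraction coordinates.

image vertices: (0, -4, 12), (0, 0, 21/2)

T1 translate by (0, -2, 3): (0, 0, 5) → (0, -2, 8); (0, 2, 4) → (0, 0, 7)
T2 scale by (2, 2, 3/2): (0, -2, 8) → (0, -4, 12); (0, 0, 7) → (0, 0, 21/2)
T3 reflect across x = 0: (0, -4, 12) → (0, -4, 12); (0, 0, 21/2) → (0, 0, 21/2)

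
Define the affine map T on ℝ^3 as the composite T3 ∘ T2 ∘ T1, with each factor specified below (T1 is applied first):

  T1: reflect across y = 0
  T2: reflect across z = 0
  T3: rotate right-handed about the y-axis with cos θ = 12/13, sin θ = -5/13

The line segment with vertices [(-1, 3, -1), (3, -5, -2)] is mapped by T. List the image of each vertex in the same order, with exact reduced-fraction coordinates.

image vertices: (-17/13, -3, 7/13), (2, 5, 3)

T1 reflect across y = 0: (-1, 3, -1) → (-1, -3, -1); (3, -5, -2) → (3, 5, -2)
T2 reflect across z = 0: (-1, -3, -1) → (-1, -3, 1); (3, 5, -2) → (3, 5, 2)
T3 rotate right-handed about the y-axis with cos θ = 12/13, sin θ = -5/13: (-1, -3, 1) → (-17/13, -3, 7/13); (3, 5, 2) → (2, 5, 3)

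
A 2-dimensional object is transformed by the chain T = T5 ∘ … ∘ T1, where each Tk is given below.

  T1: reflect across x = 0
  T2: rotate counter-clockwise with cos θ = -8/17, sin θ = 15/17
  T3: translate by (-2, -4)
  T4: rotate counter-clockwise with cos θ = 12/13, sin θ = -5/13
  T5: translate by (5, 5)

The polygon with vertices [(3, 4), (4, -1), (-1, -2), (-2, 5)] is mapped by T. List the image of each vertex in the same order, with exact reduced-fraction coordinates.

T1 reflect across x = 0: (3, 4) → (-3, 4); (4, -1) → (-4, -1); (-1, -2) → (1, -2); (-2, 5) → (2, 5)
T2 rotate counter-clockwise with cos θ = -8/17, sin θ = 15/17: (-3, 4) → (-36/17, -77/17); (-4, -1) → (47/17, -52/17); (1, -2) → (22/17, 31/17); (2, 5) → (-91/17, -10/17)
T3 translate by (-2, -4): (-36/17, -77/17) → (-70/17, -145/17); (47/17, -52/17) → (13/17, -120/17); (22/17, 31/17) → (-12/17, -37/17); (-91/17, -10/17) → (-125/17, -78/17)
T4 rotate counter-clockwise with cos θ = 12/13, sin θ = -5/13: (-70/17, -145/17) → (-1565/221, -1390/221); (13/17, -120/17) → (-444/221, -1505/221); (-12/17, -37/17) → (-329/221, -384/221); (-125/17, -78/17) → (-1890/221, -311/221)
T5 translate by (5, 5): (-1565/221, -1390/221) → (-460/221, -285/221); (-444/221, -1505/221) → (661/221, -400/221); (-329/221, -384/221) → (776/221, 721/221); (-1890/221, -311/221) → (-785/221, 794/221)

image vertices: (-460/221, -285/221), (661/221, -400/221), (776/221, 721/221), (-785/221, 794/221)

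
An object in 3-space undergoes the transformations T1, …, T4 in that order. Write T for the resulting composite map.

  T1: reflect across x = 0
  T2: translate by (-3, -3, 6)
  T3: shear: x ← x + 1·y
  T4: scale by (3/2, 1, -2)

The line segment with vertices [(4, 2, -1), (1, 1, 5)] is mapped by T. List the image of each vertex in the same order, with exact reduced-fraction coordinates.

image vertices: (-12, -1, -10), (-9, -2, -22)

T1 reflect across x = 0: (4, 2, -1) → (-4, 2, -1); (1, 1, 5) → (-1, 1, 5)
T2 translate by (-3, -3, 6): (-4, 2, -1) → (-7, -1, 5); (-1, 1, 5) → (-4, -2, 11)
T3 shear: x ← x + 1·y: (-7, -1, 5) → (-8, -1, 5); (-4, -2, 11) → (-6, -2, 11)
T4 scale by (3/2, 1, -2): (-8, -1, 5) → (-12, -1, -10); (-6, -2, 11) → (-9, -2, -22)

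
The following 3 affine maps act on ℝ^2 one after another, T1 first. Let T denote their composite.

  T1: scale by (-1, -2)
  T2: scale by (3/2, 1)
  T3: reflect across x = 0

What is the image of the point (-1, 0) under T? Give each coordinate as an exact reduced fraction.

T(p) = (-3/2, 0)

T1 scale by (-1, -2): (-1, 0) → (1, 0)
T2 scale by (3/2, 1): (1, 0) → (3/2, 0)
T3 reflect across x = 0: (3/2, 0) → (-3/2, 0)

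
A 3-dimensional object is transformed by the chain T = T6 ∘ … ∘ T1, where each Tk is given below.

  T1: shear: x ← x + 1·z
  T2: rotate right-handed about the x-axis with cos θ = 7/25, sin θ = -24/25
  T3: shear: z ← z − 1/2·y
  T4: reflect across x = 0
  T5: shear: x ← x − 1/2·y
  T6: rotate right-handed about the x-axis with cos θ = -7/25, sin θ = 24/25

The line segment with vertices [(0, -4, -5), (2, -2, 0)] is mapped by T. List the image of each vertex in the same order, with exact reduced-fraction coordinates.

T1 shear: x ← x + 1·z: (0, -4, -5) → (-5, -4, -5); (2, -2, 0) → (2, -2, 0)
T2 rotate right-handed about the x-axis with cos θ = 7/25, sin θ = -24/25: (-5, -4, -5) → (-5, -148/25, 61/25); (2, -2, 0) → (2, -14/25, 48/25)
T3 shear: z ← z − 1/2·y: (-5, -148/25, 61/25) → (-5, -148/25, 27/5); (2, -14/25, 48/25) → (2, -14/25, 11/5)
T4 reflect across x = 0: (-5, -148/25, 27/5) → (5, -148/25, 27/5); (2, -14/25, 11/5) → (-2, -14/25, 11/5)
T5 shear: x ← x − 1/2·y: (5, -148/25, 27/5) → (199/25, -148/25, 27/5); (-2, -14/25, 11/5) → (-43/25, -14/25, 11/5)
T6 rotate right-handed about the x-axis with cos θ = -7/25, sin θ = 24/25: (199/25, -148/25, 27/5) → (199/25, -2204/625, -4497/625); (-43/25, -14/25, 11/5) → (-43/25, -1222/625, -721/625)

image vertices: (199/25, -2204/625, -4497/625), (-43/25, -1222/625, -721/625)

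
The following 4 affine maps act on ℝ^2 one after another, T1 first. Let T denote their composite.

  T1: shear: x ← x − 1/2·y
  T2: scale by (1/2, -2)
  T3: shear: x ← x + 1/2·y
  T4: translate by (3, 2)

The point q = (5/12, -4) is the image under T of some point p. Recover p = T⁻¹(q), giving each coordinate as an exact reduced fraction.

p = (7/3, 3)

T1 = [1 -1/2 0; 0 1 0; 0 0 1]
T2·T1 = [1/2 -1/4 0; 0 -2 0; 0 0 1]
T3·…·T1 = [1/2 -5/4 0; 0 -2 0; 0 0 1]
T4·…·T1 = [1/2 -5/4 3; 0 -2 2; 0 0 1]
det M = -1; M⁻¹ = [2 -5/4 -7/2; 0 -1/2 1; 0 0 1]
M⁻¹ · (5/12, -4)ᵀ = (7/3, 3)ᵀ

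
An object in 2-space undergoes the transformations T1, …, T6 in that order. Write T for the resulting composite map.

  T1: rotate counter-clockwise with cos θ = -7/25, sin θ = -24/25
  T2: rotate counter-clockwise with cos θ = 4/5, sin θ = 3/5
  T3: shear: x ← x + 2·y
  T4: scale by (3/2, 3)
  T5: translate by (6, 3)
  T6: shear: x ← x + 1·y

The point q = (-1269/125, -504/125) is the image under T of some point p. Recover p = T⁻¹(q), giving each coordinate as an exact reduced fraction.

p = (1, -4)

T1 = [-7/25 24/25 0; -24/25 -7/25 0; 0 0 1]
T2·T1 = [44/125 117/125 0; -117/125 44/125 0; 0 0 1]
T3·…·T1 = [-38/25 41/25 0; -117/125 44/125 0; 0 0 1]
T4·…·T1 = [-57/25 123/50 0; -351/125 132/125 0; 0 0 1]
T5·…·T1 = [-57/25 123/50 6; -351/125 132/125 3; 0 0 1]
T6·…·T1 = [-636/125 879/250 9; -351/125 132/125 3; 0 0 1]
det M = 9/2; M⁻¹ = [88/375 -293/375 29/125; 78/125 -424/375 -278/125; 0 0 1]
M⁻¹ · (-1269/125, -504/125)ᵀ = (1, -4)ᵀ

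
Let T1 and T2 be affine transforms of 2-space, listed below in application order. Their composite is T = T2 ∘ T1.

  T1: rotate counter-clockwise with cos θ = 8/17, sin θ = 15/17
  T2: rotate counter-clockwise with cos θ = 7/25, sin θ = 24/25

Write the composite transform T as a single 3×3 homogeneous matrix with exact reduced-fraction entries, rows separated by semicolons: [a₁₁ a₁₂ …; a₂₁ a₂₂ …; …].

T1 = [8/17 -15/17 0; 15/17 8/17 0; 0 0 1]
T2·T1 = [-304/425 -297/425 0; 297/425 -304/425 0; 0 0 1]

T = [-304/425 -297/425 0; 297/425 -304/425 0; 0 0 1]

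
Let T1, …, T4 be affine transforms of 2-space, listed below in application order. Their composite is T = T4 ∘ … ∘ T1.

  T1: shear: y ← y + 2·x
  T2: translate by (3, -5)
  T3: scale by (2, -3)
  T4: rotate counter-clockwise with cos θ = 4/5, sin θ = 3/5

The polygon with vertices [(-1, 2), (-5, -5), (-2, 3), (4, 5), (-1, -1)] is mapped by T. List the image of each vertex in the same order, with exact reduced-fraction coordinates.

image vertices: (-29/5, 72/5), (-196/5, 228/5), (-46/5, 78/5), (128/5, -54/5), (-56/5, 108/5)

T1 shear: y ← y + 2·x: (-1, 2) → (-1, 0); (-5, -5) → (-5, -15); (-2, 3) → (-2, -1); (4, 5) → (4, 13); (-1, -1) → (-1, -3)
T2 translate by (3, -5): (-1, 0) → (2, -5); (-5, -15) → (-2, -20); (-2, -1) → (1, -6); (4, 13) → (7, 8); (-1, -3) → (2, -8)
T3 scale by (2, -3): (2, -5) → (4, 15); (-2, -20) → (-4, 60); (1, -6) → (2, 18); (7, 8) → (14, -24); (2, -8) → (4, 24)
T4 rotate counter-clockwise with cos θ = 4/5, sin θ = 3/5: (4, 15) → (-29/5, 72/5); (-4, 60) → (-196/5, 228/5); (2, 18) → (-46/5, 78/5); (14, -24) → (128/5, -54/5); (4, 24) → (-56/5, 108/5)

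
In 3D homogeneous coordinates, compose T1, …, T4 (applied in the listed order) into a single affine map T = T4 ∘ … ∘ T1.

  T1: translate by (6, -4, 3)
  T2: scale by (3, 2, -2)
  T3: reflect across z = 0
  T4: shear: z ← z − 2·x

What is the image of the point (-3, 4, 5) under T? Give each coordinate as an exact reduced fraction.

T1 translate by (6, -4, 3): (-3, 4, 5) → (3, 0, 8)
T2 scale by (3, 2, -2): (3, 0, 8) → (9, 0, -16)
T3 reflect across z = 0: (9, 0, -16) → (9, 0, 16)
T4 shear: z ← z − 2·x: (9, 0, 16) → (9, 0, -2)

T(p) = (9, 0, -2)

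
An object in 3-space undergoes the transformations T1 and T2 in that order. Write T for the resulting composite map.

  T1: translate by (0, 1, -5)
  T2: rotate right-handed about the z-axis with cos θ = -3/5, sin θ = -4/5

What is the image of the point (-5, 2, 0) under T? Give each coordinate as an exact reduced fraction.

T1 translate by (0, 1, -5): (-5, 2, 0) → (-5, 3, -5)
T2 rotate right-handed about the z-axis with cos θ = -3/5, sin θ = -4/5: (-5, 3, -5) → (27/5, 11/5, -5)

T(p) = (27/5, 11/5, -5)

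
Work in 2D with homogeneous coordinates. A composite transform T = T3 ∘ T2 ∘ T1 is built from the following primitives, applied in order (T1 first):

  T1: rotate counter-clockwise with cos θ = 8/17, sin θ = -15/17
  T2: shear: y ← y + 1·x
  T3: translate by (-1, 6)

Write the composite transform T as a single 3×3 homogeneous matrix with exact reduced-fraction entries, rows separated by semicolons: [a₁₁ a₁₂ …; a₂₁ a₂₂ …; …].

T1 = [8/17 15/17 0; -15/17 8/17 0; 0 0 1]
T2·T1 = [8/17 15/17 0; -7/17 23/17 0; 0 0 1]
T3·…·T1 = [8/17 15/17 -1; -7/17 23/17 6; 0 0 1]

T = [8/17 15/17 -1; -7/17 23/17 6; 0 0 1]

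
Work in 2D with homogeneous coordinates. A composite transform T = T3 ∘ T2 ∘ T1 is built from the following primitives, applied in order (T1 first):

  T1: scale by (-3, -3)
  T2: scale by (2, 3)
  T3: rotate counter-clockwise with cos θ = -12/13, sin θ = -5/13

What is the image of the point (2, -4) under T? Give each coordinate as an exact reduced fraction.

T(p) = (324/13, -372/13)

T1 scale by (-3, -3): (2, -4) → (-6, 12)
T2 scale by (2, 3): (-6, 12) → (-12, 36)
T3 rotate counter-clockwise with cos θ = -12/13, sin θ = -5/13: (-12, 36) → (324/13, -372/13)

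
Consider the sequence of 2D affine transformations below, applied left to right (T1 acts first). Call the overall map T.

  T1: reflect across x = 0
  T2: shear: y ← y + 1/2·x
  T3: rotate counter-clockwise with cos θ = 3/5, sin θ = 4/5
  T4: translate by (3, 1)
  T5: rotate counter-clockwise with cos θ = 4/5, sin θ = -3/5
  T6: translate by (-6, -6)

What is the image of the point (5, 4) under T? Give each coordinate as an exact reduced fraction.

T(p) = (-411/50, -174/25)

T1 reflect across x = 0: (5, 4) → (-5, 4)
T2 shear: y ← y + 1/2·x: (-5, 4) → (-5, 3/2)
T3 rotate counter-clockwise with cos θ = 3/5, sin θ = 4/5: (-5, 3/2) → (-21/5, -31/10)
T4 translate by (3, 1): (-21/5, -31/10) → (-6/5, -21/10)
T5 rotate counter-clockwise with cos θ = 4/5, sin θ = -3/5: (-6/5, -21/10) → (-111/50, -24/25)
T6 translate by (-6, -6): (-111/50, -24/25) → (-411/50, -174/25)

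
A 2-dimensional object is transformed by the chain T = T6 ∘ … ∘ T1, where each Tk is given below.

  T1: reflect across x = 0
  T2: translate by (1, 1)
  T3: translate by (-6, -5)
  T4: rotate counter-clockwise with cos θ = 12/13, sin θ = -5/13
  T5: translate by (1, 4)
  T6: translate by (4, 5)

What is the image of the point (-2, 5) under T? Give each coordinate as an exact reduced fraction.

T1 reflect across x = 0: (-2, 5) → (2, 5)
T2 translate by (1, 1): (2, 5) → (3, 6)
T3 translate by (-6, -5): (3, 6) → (-3, 1)
T4 rotate counter-clockwise with cos θ = 12/13, sin θ = -5/13: (-3, 1) → (-31/13, 27/13)
T5 translate by (1, 4): (-31/13, 27/13) → (-18/13, 79/13)
T6 translate by (4, 5): (-18/13, 79/13) → (34/13, 144/13)

T(p) = (34/13, 144/13)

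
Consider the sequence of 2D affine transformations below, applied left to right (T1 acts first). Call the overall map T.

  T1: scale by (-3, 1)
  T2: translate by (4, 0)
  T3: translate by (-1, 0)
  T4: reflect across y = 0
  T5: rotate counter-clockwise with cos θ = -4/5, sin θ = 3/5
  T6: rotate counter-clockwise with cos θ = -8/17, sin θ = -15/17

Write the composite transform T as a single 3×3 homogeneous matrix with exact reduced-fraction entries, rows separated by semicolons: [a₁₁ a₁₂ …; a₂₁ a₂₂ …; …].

T = [-231/85 36/85 231/85; -108/85 -77/85 108/85; 0 0 1]

T1 = [-3 0 0; 0 1 0; 0 0 1]
T2·T1 = [-3 0 4; 0 1 0; 0 0 1]
T3·…·T1 = [-3 0 3; 0 1 0; 0 0 1]
T4·…·T1 = [-3 0 3; 0 -1 0; 0 0 1]
T5·…·T1 = [12/5 3/5 -12/5; -9/5 4/5 9/5; 0 0 1]
T6·…·T1 = [-231/85 36/85 231/85; -108/85 -77/85 108/85; 0 0 1]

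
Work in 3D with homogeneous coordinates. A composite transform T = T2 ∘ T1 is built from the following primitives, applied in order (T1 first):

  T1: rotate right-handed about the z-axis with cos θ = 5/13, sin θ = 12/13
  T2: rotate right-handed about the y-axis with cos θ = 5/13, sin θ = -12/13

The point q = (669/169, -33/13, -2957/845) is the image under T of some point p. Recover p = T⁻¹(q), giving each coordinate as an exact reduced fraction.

p = (-3, 3/5, -5)

T1 = [5/13 -12/13 0 0; 12/13 5/13 0 0; 0 0 1 0; 0 0 0 1]
T2·T1 = [25/169 -60/169 -12/13 0; 12/13 5/13 0 0; 60/169 -144/169 5/13 0; 0 0 0 1]
det M = 1; M⁻¹ = [25/169 12/13 60/169 0; -60/169 5/13 -144/169 0; -12/13 0 5/13 0; 0 0 0 1]
M⁻¹ · (669/169, -33/13, -2957/845)ᵀ = (-3, 3/5, -5)ᵀ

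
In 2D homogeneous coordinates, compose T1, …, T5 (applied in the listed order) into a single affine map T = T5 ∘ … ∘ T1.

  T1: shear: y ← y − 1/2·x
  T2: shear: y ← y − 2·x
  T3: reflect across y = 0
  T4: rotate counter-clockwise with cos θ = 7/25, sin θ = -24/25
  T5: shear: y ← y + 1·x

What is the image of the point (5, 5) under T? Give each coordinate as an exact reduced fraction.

T1 shear: y ← y − 1/2·x: (5, 5) → (5, 5/2)
T2 shear: y ← y − 2·x: (5, 5/2) → (5, -15/2)
T3 reflect across y = 0: (5, -15/2) → (5, 15/2)
T4 rotate counter-clockwise with cos θ = 7/25, sin θ = -24/25: (5, 15/2) → (43/5, -27/10)
T5 shear: y ← y + 1·x: (43/5, -27/10) → (43/5, 59/10)

T(p) = (43/5, 59/10)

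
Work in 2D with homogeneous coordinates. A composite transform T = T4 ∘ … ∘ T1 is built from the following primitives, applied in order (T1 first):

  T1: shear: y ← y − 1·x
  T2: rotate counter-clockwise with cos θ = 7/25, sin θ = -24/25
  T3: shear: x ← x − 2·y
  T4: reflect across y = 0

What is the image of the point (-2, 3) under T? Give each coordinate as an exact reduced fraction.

T(p) = (-12/5, -83/25)

T1 shear: y ← y − 1·x: (-2, 3) → (-2, 5)
T2 rotate counter-clockwise with cos θ = 7/25, sin θ = -24/25: (-2, 5) → (106/25, 83/25)
T3 shear: x ← x − 2·y: (106/25, 83/25) → (-12/5, 83/25)
T4 reflect across y = 0: (-12/5, 83/25) → (-12/5, -83/25)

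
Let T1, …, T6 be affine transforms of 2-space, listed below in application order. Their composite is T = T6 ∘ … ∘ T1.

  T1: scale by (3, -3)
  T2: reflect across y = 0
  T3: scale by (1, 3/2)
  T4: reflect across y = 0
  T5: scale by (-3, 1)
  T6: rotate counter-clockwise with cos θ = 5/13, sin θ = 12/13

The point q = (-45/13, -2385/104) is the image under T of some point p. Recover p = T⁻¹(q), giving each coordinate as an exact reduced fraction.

p = (5/2, 5/4)

T1 = [3 0 0; 0 -3 0; 0 0 1]
T2·T1 = [3 0 0; 0 3 0; 0 0 1]
T3·…·T1 = [3 0 0; 0 9/2 0; 0 0 1]
T4·…·T1 = [3 0 0; 0 -9/2 0; 0 0 1]
T5·…·T1 = [-9 0 0; 0 -9/2 0; 0 0 1]
T6·…·T1 = [-45/13 54/13 0; -108/13 -45/26 0; 0 0 1]
det M = 81/2; M⁻¹ = [-5/117 -4/39 0; 8/39 -10/117 0; 0 0 1]
M⁻¹ · (-45/13, -2385/104)ᵀ = (5/2, 5/4)ᵀ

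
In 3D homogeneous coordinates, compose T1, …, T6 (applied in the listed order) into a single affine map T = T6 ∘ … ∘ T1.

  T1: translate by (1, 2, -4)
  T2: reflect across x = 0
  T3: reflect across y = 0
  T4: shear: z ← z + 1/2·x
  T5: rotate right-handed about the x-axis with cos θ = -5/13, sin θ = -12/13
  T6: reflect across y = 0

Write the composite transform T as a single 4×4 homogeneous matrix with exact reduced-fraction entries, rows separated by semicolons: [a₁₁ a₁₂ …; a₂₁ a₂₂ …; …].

T = [-1 0 0 -1; 6/13 -5/13 -12/13 44/13; 5/26 12/13 -5/13 93/26; 0 0 0 1]

T1 = [1 0 0 1; 0 1 0 2; 0 0 1 -4; 0 0 0 1]
T2·T1 = [-1 0 0 -1; 0 1 0 2; 0 0 1 -4; 0 0 0 1]
T3·…·T1 = [-1 0 0 -1; 0 -1 0 -2; 0 0 1 -4; 0 0 0 1]
T4·…·T1 = [-1 0 0 -1; 0 -1 0 -2; -1/2 0 1 -9/2; 0 0 0 1]
T5·…·T1 = [-1 0 0 -1; -6/13 5/13 12/13 -44/13; 5/26 12/13 -5/13 93/26; 0 0 0 1]
T6·…·T1 = [-1 0 0 -1; 6/13 -5/13 -12/13 44/13; 5/26 12/13 -5/13 93/26; 0 0 0 1]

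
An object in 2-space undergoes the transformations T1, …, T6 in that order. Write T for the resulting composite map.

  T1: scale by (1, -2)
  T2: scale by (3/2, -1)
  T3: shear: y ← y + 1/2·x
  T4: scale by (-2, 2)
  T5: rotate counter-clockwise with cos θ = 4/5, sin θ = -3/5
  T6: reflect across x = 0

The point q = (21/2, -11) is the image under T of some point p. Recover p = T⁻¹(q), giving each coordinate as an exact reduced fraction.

p = (3/5, -4)

T1 = [1 0 0; 0 -2 0; 0 0 1]
T2·T1 = [3/2 0 0; 0 2 0; 0 0 1]
T3·…·T1 = [3/2 0 0; 3/4 2 0; 0 0 1]
T4·…·T1 = [-3 0 0; 3/2 4 0; 0 0 1]
T5·…·T1 = [-3/2 12/5 0; 3 16/5 0; 0 0 1]
T6·…·T1 = [3/2 -12/5 0; 3 16/5 0; 0 0 1]
det M = 12; M⁻¹ = [4/15 1/5 0; -1/4 1/8 0; 0 0 1]
M⁻¹ · (21/2, -11)ᵀ = (3/5, -4)ᵀ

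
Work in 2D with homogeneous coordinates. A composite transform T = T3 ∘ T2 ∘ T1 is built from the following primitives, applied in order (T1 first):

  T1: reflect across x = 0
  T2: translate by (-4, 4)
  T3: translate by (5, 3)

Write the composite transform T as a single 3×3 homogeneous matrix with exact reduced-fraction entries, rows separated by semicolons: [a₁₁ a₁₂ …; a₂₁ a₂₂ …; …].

T = [-1 0 1; 0 1 7; 0 0 1]

T1 = [-1 0 0; 0 1 0; 0 0 1]
T2·T1 = [-1 0 -4; 0 1 4; 0 0 1]
T3·…·T1 = [-1 0 1; 0 1 7; 0 0 1]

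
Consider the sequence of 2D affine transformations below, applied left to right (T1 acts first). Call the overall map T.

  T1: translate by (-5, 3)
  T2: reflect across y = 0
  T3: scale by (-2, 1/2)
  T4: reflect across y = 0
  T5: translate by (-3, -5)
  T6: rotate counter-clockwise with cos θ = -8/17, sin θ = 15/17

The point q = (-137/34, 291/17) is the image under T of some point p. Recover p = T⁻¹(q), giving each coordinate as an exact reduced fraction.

p = (-5, -2)

T1 = [1 0 -5; 0 1 3; 0 0 1]
T2·T1 = [1 0 -5; 0 -1 -3; 0 0 1]
T3·…·T1 = [-2 0 10; 0 -1/2 -3/2; 0 0 1]
T4·…·T1 = [-2 0 10; 0 1/2 3/2; 0 0 1]
T5·…·T1 = [-2 0 7; 0 1/2 -7/2; 0 0 1]
T6·…·T1 = [16/17 -15/34 -7/34; -30/17 -4/17 133/17; 0 0 1]
det M = -1; M⁻¹ = [4/17 -15/34 7/2; -30/17 -16/17 7; 0 0 1]
M⁻¹ · (-137/34, 291/17)ᵀ = (-5, -2)ᵀ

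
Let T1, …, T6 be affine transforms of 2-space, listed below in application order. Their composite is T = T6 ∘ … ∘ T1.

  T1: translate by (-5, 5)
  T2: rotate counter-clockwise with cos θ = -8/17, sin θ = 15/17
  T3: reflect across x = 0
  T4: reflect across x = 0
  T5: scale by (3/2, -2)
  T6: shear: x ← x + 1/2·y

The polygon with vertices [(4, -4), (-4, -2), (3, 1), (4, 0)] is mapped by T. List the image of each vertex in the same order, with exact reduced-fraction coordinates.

image vertices: (25/34, 46/17), (399/34, 318/17), (-33/17, 156/17), (-91/34, 110/17)

T1 translate by (-5, 5): (4, -4) → (-1, 1); (-4, -2) → (-9, 3); (3, 1) → (-2, 6); (4, 0) → (-1, 5)
T2 rotate counter-clockwise with cos θ = -8/17, sin θ = 15/17: (-1, 1) → (-7/17, -23/17); (-9, 3) → (27/17, -159/17); (-2, 6) → (-74/17, -78/17); (-1, 5) → (-67/17, -55/17)
T3 reflect across x = 0: (-7/17, -23/17) → (7/17, -23/17); (27/17, -159/17) → (-27/17, -159/17); (-74/17, -78/17) → (74/17, -78/17); (-67/17, -55/17) → (67/17, -55/17)
T4 reflect across x = 0: (7/17, -23/17) → (-7/17, -23/17); (-27/17, -159/17) → (27/17, -159/17); (74/17, -78/17) → (-74/17, -78/17); (67/17, -55/17) → (-67/17, -55/17)
T5 scale by (3/2, -2): (-7/17, -23/17) → (-21/34, 46/17); (27/17, -159/17) → (81/34, 318/17); (-74/17, -78/17) → (-111/17, 156/17); (-67/17, -55/17) → (-201/34, 110/17)
T6 shear: x ← x + 1/2·y: (-21/34, 46/17) → (25/34, 46/17); (81/34, 318/17) → (399/34, 318/17); (-111/17, 156/17) → (-33/17, 156/17); (-201/34, 110/17) → (-91/34, 110/17)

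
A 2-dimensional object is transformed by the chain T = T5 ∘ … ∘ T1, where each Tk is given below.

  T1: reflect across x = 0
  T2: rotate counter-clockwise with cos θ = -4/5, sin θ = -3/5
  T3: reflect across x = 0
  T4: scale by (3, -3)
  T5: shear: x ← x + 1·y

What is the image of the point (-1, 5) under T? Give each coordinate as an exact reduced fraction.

T1 reflect across x = 0: (-1, 5) → (1, 5)
T2 rotate counter-clockwise with cos θ = -4/5, sin θ = -3/5: (1, 5) → (11/5, -23/5)
T3 reflect across x = 0: (11/5, -23/5) → (-11/5, -23/5)
T4 scale by (3, -3): (-11/5, -23/5) → (-33/5, 69/5)
T5 shear: x ← x + 1·y: (-33/5, 69/5) → (36/5, 69/5)

T(p) = (36/5, 69/5)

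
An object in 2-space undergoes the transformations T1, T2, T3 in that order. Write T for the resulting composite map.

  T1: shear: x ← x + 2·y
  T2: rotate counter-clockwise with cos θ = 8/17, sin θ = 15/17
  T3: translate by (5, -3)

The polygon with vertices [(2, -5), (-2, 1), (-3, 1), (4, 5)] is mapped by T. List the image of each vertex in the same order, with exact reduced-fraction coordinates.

T1 shear: x ← x + 2·y: (2, -5) → (-8, -5); (-2, 1) → (0, 1); (-3, 1) → (-1, 1); (4, 5) → (14, 5)
T2 rotate counter-clockwise with cos θ = 8/17, sin θ = 15/17: (-8, -5) → (11/17, -160/17); (0, 1) → (-15/17, 8/17); (-1, 1) → (-23/17, -7/17); (14, 5) → (37/17, 250/17)
T3 translate by (5, -3): (11/17, -160/17) → (96/17, -211/17); (-15/17, 8/17) → (70/17, -43/17); (-23/17, -7/17) → (62/17, -58/17); (37/17, 250/17) → (122/17, 199/17)

image vertices: (96/17, -211/17), (70/17, -43/17), (62/17, -58/17), (122/17, 199/17)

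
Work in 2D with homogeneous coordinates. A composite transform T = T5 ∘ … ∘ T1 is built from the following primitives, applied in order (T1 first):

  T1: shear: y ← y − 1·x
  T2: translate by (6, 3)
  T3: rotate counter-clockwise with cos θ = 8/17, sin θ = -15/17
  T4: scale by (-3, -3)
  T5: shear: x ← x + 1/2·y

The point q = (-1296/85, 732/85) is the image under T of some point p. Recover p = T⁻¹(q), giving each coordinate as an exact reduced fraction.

p = (-2/5, 1)

T1 = [1 0 0; -1 1 0; 0 0 1]
T2·T1 = [1 0 6; -1 1 3; 0 0 1]
T3·…·T1 = [-7/17 15/17 93/17; -23/17 8/17 -66/17; 0 0 1]
T4·…·T1 = [21/17 -45/17 -279/17; 69/17 -24/17 198/17; 0 0 1]
T5·…·T1 = [111/34 -57/17 -180/17; 69/17 -24/17 198/17; 0 0 1]
det M = 9; M⁻¹ = [-8/51 19/51 -6; -23/51 37/102 -9; 0 0 1]
M⁻¹ · (-1296/85, 732/85)ᵀ = (-2/5, 1)ᵀ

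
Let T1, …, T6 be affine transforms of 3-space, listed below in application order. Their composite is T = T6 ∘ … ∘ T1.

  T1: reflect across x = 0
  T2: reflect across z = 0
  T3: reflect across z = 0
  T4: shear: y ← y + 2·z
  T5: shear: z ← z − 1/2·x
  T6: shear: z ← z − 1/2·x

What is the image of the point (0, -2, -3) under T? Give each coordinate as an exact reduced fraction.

T1 reflect across x = 0: (0, -2, -3) → (0, -2, -3)
T2 reflect across z = 0: (0, -2, -3) → (0, -2, 3)
T3 reflect across z = 0: (0, -2, 3) → (0, -2, -3)
T4 shear: y ← y + 2·z: (0, -2, -3) → (0, -8, -3)
T5 shear: z ← z − 1/2·x: (0, -8, -3) → (0, -8, -3)
T6 shear: z ← z − 1/2·x: (0, -8, -3) → (0, -8, -3)

T(p) = (0, -8, -3)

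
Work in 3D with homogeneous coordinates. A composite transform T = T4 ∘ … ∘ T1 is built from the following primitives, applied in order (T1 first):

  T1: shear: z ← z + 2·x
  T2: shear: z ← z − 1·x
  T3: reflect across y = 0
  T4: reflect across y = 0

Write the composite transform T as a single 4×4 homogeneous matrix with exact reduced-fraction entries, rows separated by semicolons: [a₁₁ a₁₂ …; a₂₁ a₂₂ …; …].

T = [1 0 0 0; 0 1 0 0; 1 0 1 0; 0 0 0 1]

T1 = [1 0 0 0; 0 1 0 0; 2 0 1 0; 0 0 0 1]
T2·T1 = [1 0 0 0; 0 1 0 0; 1 0 1 0; 0 0 0 1]
T3·…·T1 = [1 0 0 0; 0 -1 0 0; 1 0 1 0; 0 0 0 1]
T4·…·T1 = [1 0 0 0; 0 1 0 0; 1 0 1 0; 0 0 0 1]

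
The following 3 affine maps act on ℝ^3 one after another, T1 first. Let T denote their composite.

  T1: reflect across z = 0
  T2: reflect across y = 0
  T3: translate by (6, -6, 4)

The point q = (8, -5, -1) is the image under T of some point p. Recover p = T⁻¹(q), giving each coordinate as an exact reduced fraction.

p = (2, -1, 5)

T1 = [1 0 0 0; 0 1 0 0; 0 0 -1 0; 0 0 0 1]
T2·T1 = [1 0 0 0; 0 -1 0 0; 0 0 -1 0; 0 0 0 1]
T3·…·T1 = [1 0 0 6; 0 -1 0 -6; 0 0 -1 4; 0 0 0 1]
det M = 1; M⁻¹ = [1 0 0 -6; 0 -1 0 -6; 0 0 -1 4; 0 0 0 1]
M⁻¹ · (8, -5, -1)ᵀ = (2, -1, 5)ᵀ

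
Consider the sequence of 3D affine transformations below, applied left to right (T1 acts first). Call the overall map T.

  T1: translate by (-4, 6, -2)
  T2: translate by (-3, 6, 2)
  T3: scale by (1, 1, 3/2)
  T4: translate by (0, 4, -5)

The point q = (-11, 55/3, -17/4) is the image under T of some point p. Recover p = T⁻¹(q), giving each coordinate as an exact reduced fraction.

T1 = [1 0 0 -4; 0 1 0 6; 0 0 1 -2; 0 0 0 1]
T2·T1 = [1 0 0 -7; 0 1 0 12; 0 0 1 0; 0 0 0 1]
T3·…·T1 = [1 0 0 -7; 0 1 0 12; 0 0 3/2 0; 0 0 0 1]
T4·…·T1 = [1 0 0 -7; 0 1 0 16; 0 0 3/2 -5; 0 0 0 1]
det M = 3/2; M⁻¹ = [1 0 0 7; 0 1 0 -16; 0 0 2/3 10/3; 0 0 0 1]
M⁻¹ · (-11, 55/3, -17/4)ᵀ = (-4, 7/3, 1/2)ᵀ

p = (-4, 7/3, 1/2)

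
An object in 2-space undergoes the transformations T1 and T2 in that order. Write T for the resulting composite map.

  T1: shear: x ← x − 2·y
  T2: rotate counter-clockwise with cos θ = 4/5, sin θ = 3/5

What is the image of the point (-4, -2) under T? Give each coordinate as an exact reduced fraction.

T(p) = (6/5, -8/5)

T1 shear: x ← x − 2·y: (-4, -2) → (0, -2)
T2 rotate counter-clockwise with cos θ = 4/5, sin θ = 3/5: (0, -2) → (6/5, -8/5)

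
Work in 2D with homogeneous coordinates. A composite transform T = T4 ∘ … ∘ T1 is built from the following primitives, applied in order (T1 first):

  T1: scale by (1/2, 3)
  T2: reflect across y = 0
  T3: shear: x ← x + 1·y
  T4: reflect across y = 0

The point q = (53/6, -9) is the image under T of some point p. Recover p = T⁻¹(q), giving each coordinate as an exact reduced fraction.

T1 = [1/2 0 0; 0 3 0; 0 0 1]
T2·T1 = [1/2 0 0; 0 -3 0; 0 0 1]
T3·…·T1 = [1/2 -3 0; 0 -3 0; 0 0 1]
T4·…·T1 = [1/2 -3 0; 0 3 0; 0 0 1]
det M = 3/2; M⁻¹ = [2 2 0; 0 1/3 0; 0 0 1]
M⁻¹ · (53/6, -9)ᵀ = (-1/3, -3)ᵀ

p = (-1/3, -3)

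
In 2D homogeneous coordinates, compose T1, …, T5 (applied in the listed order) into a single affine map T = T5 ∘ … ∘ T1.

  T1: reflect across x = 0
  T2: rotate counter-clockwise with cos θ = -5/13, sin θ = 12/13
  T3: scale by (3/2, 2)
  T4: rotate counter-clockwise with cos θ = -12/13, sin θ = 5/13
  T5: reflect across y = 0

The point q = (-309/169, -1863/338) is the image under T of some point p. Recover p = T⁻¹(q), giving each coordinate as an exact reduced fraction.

p = (3, -3/2)

T1 = [-1 0 0; 0 1 0; 0 0 1]
T2·T1 = [5/13 -12/13 0; -12/13 -5/13 0; 0 0 1]
T3·…·T1 = [15/26 -18/13 0; -24/13 -10/13 0; 0 0 1]
T4·…·T1 = [30/169 266/169 0; 651/338 30/169 0; 0 0 1]
T5·…·T1 = [30/169 266/169 0; -651/338 -30/169 0; 0 0 1]
det M = 3; M⁻¹ = [-10/169 -266/507 0; 217/338 10/169 0; 0 0 1]
M⁻¹ · (-309/169, -1863/338)ᵀ = (3, -3/2)ᵀ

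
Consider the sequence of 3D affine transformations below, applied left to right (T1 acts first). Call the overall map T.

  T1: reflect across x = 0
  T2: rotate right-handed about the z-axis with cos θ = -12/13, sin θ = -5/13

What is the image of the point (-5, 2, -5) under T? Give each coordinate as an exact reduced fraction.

T1 reflect across x = 0: (-5, 2, -5) → (5, 2, -5)
T2 rotate right-handed about the z-axis with cos θ = -12/13, sin θ = -5/13: (5, 2, -5) → (-50/13, -49/13, -5)

T(p) = (-50/13, -49/13, -5)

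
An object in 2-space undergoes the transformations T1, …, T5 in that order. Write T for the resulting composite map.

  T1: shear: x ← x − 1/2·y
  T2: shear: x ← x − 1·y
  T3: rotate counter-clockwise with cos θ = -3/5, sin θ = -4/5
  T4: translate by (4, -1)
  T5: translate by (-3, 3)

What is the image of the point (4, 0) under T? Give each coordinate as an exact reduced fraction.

T(p) = (-7/5, -6/5)

T1 shear: x ← x − 1/2·y: (4, 0) → (4, 0)
T2 shear: x ← x − 1·y: (4, 0) → (4, 0)
T3 rotate counter-clockwise with cos θ = -3/5, sin θ = -4/5: (4, 0) → (-12/5, -16/5)
T4 translate by (4, -1): (-12/5, -16/5) → (8/5, -21/5)
T5 translate by (-3, 3): (8/5, -21/5) → (-7/5, -6/5)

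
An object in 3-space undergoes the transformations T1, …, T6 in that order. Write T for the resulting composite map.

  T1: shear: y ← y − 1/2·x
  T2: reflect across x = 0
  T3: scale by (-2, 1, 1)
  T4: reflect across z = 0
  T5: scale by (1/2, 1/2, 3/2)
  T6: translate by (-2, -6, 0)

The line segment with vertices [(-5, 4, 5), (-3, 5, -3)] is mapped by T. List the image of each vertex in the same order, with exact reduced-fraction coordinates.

T1 shear: y ← y − 1/2·x: (-5, 4, 5) → (-5, 13/2, 5); (-3, 5, -3) → (-3, 13/2, -3)
T2 reflect across x = 0: (-5, 13/2, 5) → (5, 13/2, 5); (-3, 13/2, -3) → (3, 13/2, -3)
T3 scale by (-2, 1, 1): (5, 13/2, 5) → (-10, 13/2, 5); (3, 13/2, -3) → (-6, 13/2, -3)
T4 reflect across z = 0: (-10, 13/2, 5) → (-10, 13/2, -5); (-6, 13/2, -3) → (-6, 13/2, 3)
T5 scale by (1/2, 1/2, 3/2): (-10, 13/2, -5) → (-5, 13/4, -15/2); (-6, 13/2, 3) → (-3, 13/4, 9/2)
T6 translate by (-2, -6, 0): (-5, 13/4, -15/2) → (-7, -11/4, -15/2); (-3, 13/4, 9/2) → (-5, -11/4, 9/2)

image vertices: (-7, -11/4, -15/2), (-5, -11/4, 9/2)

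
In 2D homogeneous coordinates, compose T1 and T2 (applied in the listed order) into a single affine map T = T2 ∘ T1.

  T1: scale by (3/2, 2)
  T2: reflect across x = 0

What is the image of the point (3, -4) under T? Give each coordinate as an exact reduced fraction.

T1 scale by (3/2, 2): (3, -4) → (9/2, -8)
T2 reflect across x = 0: (9/2, -8) → (-9/2, -8)

T(p) = (-9/2, -8)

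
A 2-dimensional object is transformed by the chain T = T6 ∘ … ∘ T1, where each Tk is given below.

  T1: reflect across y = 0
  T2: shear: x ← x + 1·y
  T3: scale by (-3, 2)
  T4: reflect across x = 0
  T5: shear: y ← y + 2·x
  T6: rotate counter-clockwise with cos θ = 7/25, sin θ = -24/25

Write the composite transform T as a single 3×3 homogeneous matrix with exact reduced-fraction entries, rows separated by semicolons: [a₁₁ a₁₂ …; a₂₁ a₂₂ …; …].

T1 = [1 0 0; 0 -1 0; 0 0 1]
T2·T1 = [1 -1 0; 0 -1 0; 0 0 1]
T3·…·T1 = [-3 3 0; 0 -2 0; 0 0 1]
T4·…·T1 = [3 -3 0; 0 -2 0; 0 0 1]
T5·…·T1 = [3 -3 0; 6 -8 0; 0 0 1]
T6·…·T1 = [33/5 -213/25 0; -6/5 16/25 0; 0 0 1]

T = [33/5 -213/25 0; -6/5 16/25 0; 0 0 1]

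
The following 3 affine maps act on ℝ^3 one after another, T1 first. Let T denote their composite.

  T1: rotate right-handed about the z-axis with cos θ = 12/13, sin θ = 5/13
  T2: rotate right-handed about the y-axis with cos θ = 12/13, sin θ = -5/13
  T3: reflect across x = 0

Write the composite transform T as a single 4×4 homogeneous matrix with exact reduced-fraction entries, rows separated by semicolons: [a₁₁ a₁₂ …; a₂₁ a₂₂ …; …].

T = [-144/169 60/169 5/13 0; 5/13 12/13 0 0; 60/169 -25/169 12/13 0; 0 0 0 1]

T1 = [12/13 -5/13 0 0; 5/13 12/13 0 0; 0 0 1 0; 0 0 0 1]
T2·T1 = [144/169 -60/169 -5/13 0; 5/13 12/13 0 0; 60/169 -25/169 12/13 0; 0 0 0 1]
T3·…·T1 = [-144/169 60/169 5/13 0; 5/13 12/13 0 0; 60/169 -25/169 12/13 0; 0 0 0 1]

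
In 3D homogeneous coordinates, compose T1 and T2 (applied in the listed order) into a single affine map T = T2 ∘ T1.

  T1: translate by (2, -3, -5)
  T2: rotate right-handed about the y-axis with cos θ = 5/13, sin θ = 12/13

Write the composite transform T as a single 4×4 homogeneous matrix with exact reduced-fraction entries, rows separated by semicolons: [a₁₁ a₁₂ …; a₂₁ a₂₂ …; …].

T1 = [1 0 0 2; 0 1 0 -3; 0 0 1 -5; 0 0 0 1]
T2·T1 = [5/13 0 12/13 -50/13; 0 1 0 -3; -12/13 0 5/13 -49/13; 0 0 0 1]

T = [5/13 0 12/13 -50/13; 0 1 0 -3; -12/13 0 5/13 -49/13; 0 0 0 1]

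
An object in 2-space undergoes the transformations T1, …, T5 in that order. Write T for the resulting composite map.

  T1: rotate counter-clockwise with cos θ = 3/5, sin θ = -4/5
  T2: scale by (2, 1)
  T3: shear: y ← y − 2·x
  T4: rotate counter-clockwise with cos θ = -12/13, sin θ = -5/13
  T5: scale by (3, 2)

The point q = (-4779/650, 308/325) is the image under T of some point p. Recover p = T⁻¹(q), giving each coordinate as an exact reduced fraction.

p = (-8/5, 5/2)

T1 = [3/5 4/5 0; -4/5 3/5 0; 0 0 1]
T2·T1 = [6/5 8/5 0; -4/5 3/5 0; 0 0 1]
T3·…·T1 = [6/5 8/5 0; -16/5 -13/5 0; 0 0 1]
T4·…·T1 = [-152/65 -161/65 0; 162/65 116/65 0; 0 0 1]
T5·…·T1 = [-456/65 -483/65 0; 324/65 232/65 0; 0 0 1]
det M = 12; M⁻¹ = [58/195 161/260 0; -27/65 -38/65 0; 0 0 1]
M⁻¹ · (-4779/650, 308/325)ᵀ = (-8/5, 5/2)ᵀ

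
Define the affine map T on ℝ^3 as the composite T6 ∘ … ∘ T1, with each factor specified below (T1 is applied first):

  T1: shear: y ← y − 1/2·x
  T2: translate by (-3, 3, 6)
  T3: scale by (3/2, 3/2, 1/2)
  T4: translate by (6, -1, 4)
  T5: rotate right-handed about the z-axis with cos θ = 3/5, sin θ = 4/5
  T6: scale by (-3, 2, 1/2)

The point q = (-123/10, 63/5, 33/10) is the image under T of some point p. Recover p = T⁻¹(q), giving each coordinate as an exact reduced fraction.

T1 = [1 0 0 0; -1/2 1 0 0; 0 0 1 0; 0 0 0 1]
T2·T1 = [1 0 0 -3; -1/2 1 0 3; 0 0 1 6; 0 0 0 1]
T3·…·T1 = [3/2 0 0 -9/2; -3/4 3/2 0 9/2; 0 0 1/2 3; 0 0 0 1]
T4·…·T1 = [3/2 0 0 3/2; -3/4 3/2 0 7/2; 0 0 1/2 7; 0 0 0 1]
T5·…·T1 = [3/2 -6/5 0 -19/10; 3/4 9/10 0 33/10; 0 0 1/2 7; 0 0 0 1]
T6·…·T1 = [-9/2 18/5 0 57/10; 3/2 9/5 0 33/5; 0 0 1/4 7/2; 0 0 0 1]
det M = -27/8; M⁻¹ = [-2/15 4/15 0 -1; 1/9 1/3 0 -17/6; 0 0 4 -14; 0 0 0 1]
M⁻¹ · (-123/10, 63/5, 33/10)ᵀ = (4, 0, -4/5)ᵀ

p = (4, 0, -4/5)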